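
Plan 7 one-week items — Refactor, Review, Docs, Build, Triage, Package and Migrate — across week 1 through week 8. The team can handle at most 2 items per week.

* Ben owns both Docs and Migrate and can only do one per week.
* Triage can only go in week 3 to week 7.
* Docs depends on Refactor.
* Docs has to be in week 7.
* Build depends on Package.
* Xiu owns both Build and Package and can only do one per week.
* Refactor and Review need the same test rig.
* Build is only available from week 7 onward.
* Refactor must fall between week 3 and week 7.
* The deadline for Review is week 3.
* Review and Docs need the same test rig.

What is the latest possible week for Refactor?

Refactor is available from week 3; Refactor's own window allows nothing later than week 7; downstream work caps Refactor at week 6.
Refactor at week 6 is achievable: Review=week 1, Build=week 7, Migrate=week 2, Package=week 1, Triage=week 3, Docs=week 7, Refactor=week 6.

week 6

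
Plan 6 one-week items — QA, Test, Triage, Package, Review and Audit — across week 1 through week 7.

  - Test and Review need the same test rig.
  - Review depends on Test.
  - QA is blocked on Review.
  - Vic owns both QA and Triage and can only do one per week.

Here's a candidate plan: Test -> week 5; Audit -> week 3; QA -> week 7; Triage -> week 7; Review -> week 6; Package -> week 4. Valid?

QA is blocked on Review — holds.
Review depends on Test — holds.
Vic owns both QA and Triage and can only do one per week — violated.
Test and Review need the same test rig — holds.

Invalid. Vic owns both QA and Triage and can only do one per week.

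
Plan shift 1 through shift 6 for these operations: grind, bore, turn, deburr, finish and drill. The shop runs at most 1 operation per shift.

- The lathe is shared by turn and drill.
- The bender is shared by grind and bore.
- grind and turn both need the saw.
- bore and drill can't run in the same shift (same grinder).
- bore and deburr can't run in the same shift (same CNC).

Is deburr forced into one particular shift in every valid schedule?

deburr can be shift 1 (e.g. bore -> shift 3; drill -> shift 6; deburr -> shift 1; finish -> shift 5; turn -> shift 4; grind -> shift 2) or shift 2 (e.g. turn -> shift 4; finish -> shift 5; drill -> shift 6; bore -> shift 3; grind -> shift 1; deburr -> shift 2).

No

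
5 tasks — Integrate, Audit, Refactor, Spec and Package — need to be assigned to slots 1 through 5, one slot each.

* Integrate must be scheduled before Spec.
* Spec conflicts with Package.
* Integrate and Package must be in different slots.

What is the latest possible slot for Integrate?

4

Downstream work caps Integrate at 4.
Integrate at 4 is achievable: Integrate=4; Package=1; Spec=5; Audit=1; Refactor=1.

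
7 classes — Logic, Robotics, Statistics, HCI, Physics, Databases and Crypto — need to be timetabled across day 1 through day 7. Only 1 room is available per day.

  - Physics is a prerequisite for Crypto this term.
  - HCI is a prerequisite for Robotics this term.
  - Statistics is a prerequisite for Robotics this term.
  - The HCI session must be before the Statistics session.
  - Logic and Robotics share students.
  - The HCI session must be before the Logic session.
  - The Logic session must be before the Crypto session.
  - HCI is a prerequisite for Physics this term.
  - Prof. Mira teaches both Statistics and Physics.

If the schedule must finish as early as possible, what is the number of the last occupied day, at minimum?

day 7

The precedence chain requires at least 3 distinct days.
With at most 1 per day and 7 classes, at least 7 days are needed.
7 works (last occupied day: day 7): for example Physics=day 5, Statistics=day 3, Logic=day 2, HCI=day 1, Databases=day 7, Crypto=day 6, Robotics=day 4.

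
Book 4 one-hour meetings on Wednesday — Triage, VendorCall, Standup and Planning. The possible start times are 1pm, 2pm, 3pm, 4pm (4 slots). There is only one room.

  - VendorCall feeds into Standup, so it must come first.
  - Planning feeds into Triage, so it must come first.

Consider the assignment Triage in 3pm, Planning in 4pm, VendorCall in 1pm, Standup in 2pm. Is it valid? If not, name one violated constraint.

No — it violates: Planning feeds into Triage, so it must come first

There is only one room — holds.
Planning feeds into Triage, so it must come first — violated.
VendorCall feeds into Standup, so it must come first — holds.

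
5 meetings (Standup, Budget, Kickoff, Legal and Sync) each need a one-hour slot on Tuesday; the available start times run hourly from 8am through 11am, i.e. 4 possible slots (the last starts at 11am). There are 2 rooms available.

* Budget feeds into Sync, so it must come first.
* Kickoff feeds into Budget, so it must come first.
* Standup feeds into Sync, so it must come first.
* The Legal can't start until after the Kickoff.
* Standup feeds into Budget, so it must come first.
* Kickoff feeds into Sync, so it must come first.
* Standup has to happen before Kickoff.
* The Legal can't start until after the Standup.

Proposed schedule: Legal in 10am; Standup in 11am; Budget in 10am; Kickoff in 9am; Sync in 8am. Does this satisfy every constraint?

Budget feeds into Sync, so it must come first — violated.
Standup has to happen before Kickoff — violated.
Standup feeds into Budget, so it must come first — violated.
Kickoff feeds into Sync, so it must come first — violated.
Kickoff feeds into Budget, so it must come first — holds.
Standup feeds into Sync, so it must come first — violated.
There are 2 rooms available — holds.
The Legal can't start until after the Standup — violated.
The Legal can't start until after the Kickoff — holds.

No — it violates: Standup feeds into Sync, so it must come first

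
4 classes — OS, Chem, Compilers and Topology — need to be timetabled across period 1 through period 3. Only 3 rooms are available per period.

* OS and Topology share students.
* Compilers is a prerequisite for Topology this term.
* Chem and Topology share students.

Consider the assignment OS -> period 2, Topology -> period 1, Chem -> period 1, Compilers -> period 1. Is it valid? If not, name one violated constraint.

No. Chem and Topology share students is not satisfied.

Chem and Topology share students — violated.
Compilers is a prerequisite for Topology this term — violated.
Only 3 rooms are available per period — holds.
OS and Topology share students — holds.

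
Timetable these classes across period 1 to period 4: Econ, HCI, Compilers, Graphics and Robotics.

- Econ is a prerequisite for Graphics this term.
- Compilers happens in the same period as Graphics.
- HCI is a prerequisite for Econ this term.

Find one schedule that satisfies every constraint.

Robotics=period 1, Graphics=period 3, Compilers=period 3, Econ=period 2, HCI=period 1

Checking: HCI(period 1) before Econ(period 2); Econ(period 2) before Graphics(period 3); Compilers = Graphics = period 3.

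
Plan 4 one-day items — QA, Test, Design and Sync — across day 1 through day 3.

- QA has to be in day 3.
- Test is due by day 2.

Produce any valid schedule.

QA=day 3, Design=day 1, Test=day 1, Sync=day 1

Checking: Test=day 1 in [day 1,day 2]; QA=day 3 in [day 3,day 3].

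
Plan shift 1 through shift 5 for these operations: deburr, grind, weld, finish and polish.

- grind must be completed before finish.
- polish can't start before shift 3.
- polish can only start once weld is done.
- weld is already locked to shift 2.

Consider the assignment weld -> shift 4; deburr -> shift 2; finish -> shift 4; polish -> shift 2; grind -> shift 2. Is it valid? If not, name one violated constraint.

polish can only start once weld is done — violated.
weld is already locked to shift 2 — violated.
grind must be completed before finish — holds.
polish can't start before shift 3 — violated.

Invalid. polish can only start once weld is done.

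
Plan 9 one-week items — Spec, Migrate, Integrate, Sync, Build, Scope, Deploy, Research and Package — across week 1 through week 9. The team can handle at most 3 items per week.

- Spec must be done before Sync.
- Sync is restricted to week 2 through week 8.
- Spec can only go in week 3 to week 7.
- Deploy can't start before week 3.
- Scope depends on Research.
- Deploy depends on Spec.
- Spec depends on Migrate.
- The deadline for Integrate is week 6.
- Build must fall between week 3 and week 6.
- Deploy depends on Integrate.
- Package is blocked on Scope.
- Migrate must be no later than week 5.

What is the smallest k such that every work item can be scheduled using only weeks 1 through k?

The precedence chain requires at least 3 distinct weeks.
With at most 3 per week and 9 work items, at least 3 weeks are needed.
Propagating the time windows through the other constraints, Sync can't land before week 4, so the schedule must run through at least week 4.
4 works (last occupied week: week 4): for example Migrate=week 1; Scope=week 2; Package=week 3; Research=week 1; Deploy=week 4; Integrate=week 1; Spec=week 3; Build=week 3; Sync=week 4.

4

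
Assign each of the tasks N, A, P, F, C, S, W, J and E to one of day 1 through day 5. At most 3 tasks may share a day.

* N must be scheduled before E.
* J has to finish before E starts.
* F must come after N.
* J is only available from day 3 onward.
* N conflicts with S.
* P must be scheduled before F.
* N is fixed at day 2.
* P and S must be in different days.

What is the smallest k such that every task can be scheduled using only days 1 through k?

The precedence chain requires at least 2 distinct days.
With at most 3 per day and 9 tasks, at least 3 days are needed.
Propagating the time windows through the other constraints, E can't land before day 4, so the schedule must run through at least day 4.
4 works (last occupied day: day 4): for example F -> day 3; A -> day 1; W -> day 2; J -> day 3; N -> day 2; C -> day 1; P -> day 1; E -> day 4; S -> day 3.

4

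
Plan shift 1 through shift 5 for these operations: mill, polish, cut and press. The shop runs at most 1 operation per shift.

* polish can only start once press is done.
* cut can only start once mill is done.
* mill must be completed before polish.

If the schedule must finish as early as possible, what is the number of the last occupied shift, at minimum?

The precedence chain requires at least 2 distinct shifts.
With at most 1 per shift and 4 operations, at least 4 shifts are needed.
4 works (last occupied shift: shift 4): for example press=shift 2; polish=shift 3; cut=shift 4; mill=shift 1.

4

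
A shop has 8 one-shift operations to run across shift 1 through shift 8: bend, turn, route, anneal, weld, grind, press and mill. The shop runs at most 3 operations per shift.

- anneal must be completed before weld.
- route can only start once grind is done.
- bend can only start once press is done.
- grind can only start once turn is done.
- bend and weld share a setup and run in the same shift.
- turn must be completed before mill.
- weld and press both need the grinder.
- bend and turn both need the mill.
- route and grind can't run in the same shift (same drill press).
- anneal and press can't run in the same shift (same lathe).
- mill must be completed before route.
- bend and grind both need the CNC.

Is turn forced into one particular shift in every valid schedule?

turn can be shift 1 (e.g. mill=shift 2, route=shift 3, grind=shift 2, press=shift 2, turn=shift 1, bend=shift 3, anneal=shift 1, weld=shift 3) or shift 2 (e.g. weld=shift 4, bend=shift 4, anneal=shift 1, press=shift 2, mill=shift 3, turn=shift 2, grind=shift 3, route=shift 4).

No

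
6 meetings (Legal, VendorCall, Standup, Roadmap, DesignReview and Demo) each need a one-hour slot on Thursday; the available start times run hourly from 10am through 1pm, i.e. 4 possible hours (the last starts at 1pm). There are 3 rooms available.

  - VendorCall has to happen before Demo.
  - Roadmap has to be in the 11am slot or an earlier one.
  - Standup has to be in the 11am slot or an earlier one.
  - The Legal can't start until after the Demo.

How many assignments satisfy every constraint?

58

Splitting on Legal: it can be 12pm (14), 1pm (44). Listing each branch's schedules as (VendorCall, Standup, Roadmap, DesignReview, Demo):
Legal=12pm: (10am,10am,10am,11am,11am) (10am,10am,10am,12pm,11am) (10am,10am,10am,1pm,11am) (10am,10am,11am,10am,11am) (10am,10am,11am,11am,11am) (10am,10am,11am,12pm,11am) (10am,10am,11am,1pm,11am) (10am,11am,10am,10am,11am) (10am,11am,10am,11am,11am) (10am,11am,10am,12pm,11am) (10am,11am,10am,1pm,11am) (10am,11am,11am,10am,11am) (10am,11am,11am,12pm,11am) (10am,11am,11am,1pm,11am) — 14.
Legal=1pm: (10am,10am,10am,11am,11am) (10am,10am,10am,11am,12pm) (10am,10am,10am,12pm,11am) (10am,10am,10am,12pm,12pm) (10am,10am,10am,1pm,11am) (10am,10am,10am,1pm,12pm) (10am,10am,11am,10am,11am) (10am,10am,11am,10am,12pm) (10am,10am,11am,11am,11am) (10am,10am,11am,11am,12pm) (10am,10am,11am,12pm,11am) (10am,10am,11am,12pm,12pm) (10am,10am,11am,1pm,11am) (10am,10am,11am,1pm,12pm) (10am,11am,10am,10am,11am) (10am,11am,10am,10am,12pm) (10am,11am,10am,11am,11am) (10am,11am,10am,11am,12pm) (10am,11am,10am,12pm,11am) (10am,11am,10am,12pm,12pm) (10am,11am,10am,1pm,11am) (10am,11am,10am,1pm,12pm) (10am,11am,11am,10am,11am) (10am,11am,11am,10am,12pm) (10am,11am,11am,11am,12pm) (10am,11am,11am,12pm,11am) (10am,11am,11am,12pm,12pm) (10am,11am,11am,1pm,11am) (10am,11am,11am,1pm,12pm) (11am,10am,10am,10am,12pm) (11am,10am,10am,11am,12pm) (11am,10am,10am,12pm,12pm) (11am,10am,10am,1pm,12pm) (11am,10am,11am,10am,12pm) (11am,10am,11am,11am,12pm) (11am,10am,11am,12pm,12pm) (11am,10am,11am,1pm,12pm) (11am,11am,10am,10am,12pm) (11am,11am,10am,11am,12pm) (11am,11am,10am,12pm,12pm) (11am,11am,10am,1pm,12pm) (11am,11am,11am,10am,12pm) (11am,11am,11am,12pm,12pm) (11am,11am,11am,1pm,12pm) — 44.
Summing: 14 + 44 = 58.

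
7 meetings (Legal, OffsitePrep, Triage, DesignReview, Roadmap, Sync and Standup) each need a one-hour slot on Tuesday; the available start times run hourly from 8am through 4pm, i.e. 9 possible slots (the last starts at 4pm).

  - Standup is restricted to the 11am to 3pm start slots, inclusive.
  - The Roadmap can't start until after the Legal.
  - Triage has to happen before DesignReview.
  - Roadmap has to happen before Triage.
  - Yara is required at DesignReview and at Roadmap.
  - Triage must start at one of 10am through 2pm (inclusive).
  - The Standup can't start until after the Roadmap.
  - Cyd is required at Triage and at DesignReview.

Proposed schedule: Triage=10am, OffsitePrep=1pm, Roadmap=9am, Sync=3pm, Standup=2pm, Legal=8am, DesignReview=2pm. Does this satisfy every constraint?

Yes, all constraints hold

The Standup can't start until after the Roadmap — holds.
Triage has to happen before DesignReview — holds.
Standup is restricted to the 11am to 3pm start slots, inclusive — holds.
The Roadmap can't start until after the Legal — holds.
Cyd is required at Triage and at DesignReview — holds.
Yara is required at DesignReview and at Roadmap — holds.
Triage must start at one of 10am through 2pm (inclusive) — holds.
Roadmap has to happen before Triage — holds.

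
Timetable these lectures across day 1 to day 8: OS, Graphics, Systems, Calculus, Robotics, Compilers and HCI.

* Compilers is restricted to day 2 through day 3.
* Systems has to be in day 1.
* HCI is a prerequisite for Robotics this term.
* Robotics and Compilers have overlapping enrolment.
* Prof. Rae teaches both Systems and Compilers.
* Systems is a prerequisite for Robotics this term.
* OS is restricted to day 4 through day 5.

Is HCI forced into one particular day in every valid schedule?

No

HCI can be day 1 (e.g. Robotics=day 3, HCI=day 1, Graphics=day 1, Systems=day 1, OS=day 4, Compilers=day 2, Calculus=day 1) or day 2 (e.g. Graphics in day 1; HCI in day 2; Systems in day 1; Robotics in day 3; Compilers in day 2; Calculus in day 1; OS in day 4).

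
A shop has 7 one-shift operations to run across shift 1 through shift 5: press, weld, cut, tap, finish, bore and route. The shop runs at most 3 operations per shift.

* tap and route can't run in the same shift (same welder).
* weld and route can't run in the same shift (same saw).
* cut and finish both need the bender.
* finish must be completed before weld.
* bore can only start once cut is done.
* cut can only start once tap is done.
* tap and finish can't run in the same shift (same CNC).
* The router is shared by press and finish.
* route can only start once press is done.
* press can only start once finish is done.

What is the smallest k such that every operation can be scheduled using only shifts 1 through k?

4 shifts

The precedence chain requires at least 3 distinct shifts.
With at most 3 per shift and 7 operations, at least 3 shifts are needed.
Could 3 shifts be enough, i.e. nothing placed later than shift 3? No: bore must come after cut (at shift 1 or later) → {shift 2, shift 3}; cut must come before bore (at shift 3 or earlier) → {shift 1, shift 2}; weld must come after finish (at shift 1 or later) → {shift 2, shift 3}; finish must come before weld (at shift 3 or earlier) → {shift 1, shift 2}; press must come after finish (at shift 1 or later) → {shift 2, shift 3}; cut must come after tap (at shift 1 or later) → {shift 2}; tap must come before cut (at shift 2 or earlier) → {shift 1}; route must come after press (at shift 2 or later) → {shift 3}; press must come before route (at shift 3 or earlier) → {shift 2}; finish can't share with press (shift 2) → {shift 1}; finish can't share with tap (shift 1) → nothing is left.
So 3 shifts is not enough.
4 works (last occupied shift: shift 4): for example tap in shift 2; cut in shift 3; weld in shift 2; bore in shift 4; press in shift 2; route in shift 3; finish in shift 1.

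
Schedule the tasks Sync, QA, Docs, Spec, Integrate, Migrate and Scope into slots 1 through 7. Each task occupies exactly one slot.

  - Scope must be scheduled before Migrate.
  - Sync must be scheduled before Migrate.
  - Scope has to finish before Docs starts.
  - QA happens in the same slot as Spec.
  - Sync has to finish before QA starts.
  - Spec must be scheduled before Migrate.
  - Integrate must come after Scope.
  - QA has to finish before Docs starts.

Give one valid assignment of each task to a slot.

Integrate in 2, QA in 2, Migrate in 3, Scope in 1, Spec in 2, Docs in 3, Sync in 1

Checking: Sync(1) before QA(2); Spec(2) before Migrate(3); QA(2) before Docs(3); Sync(1) before Migrate(3); Scope(1) before Migrate(3); Scope(1) before Integrate(2); Scope(1) before Docs(3); QA = Spec = 2.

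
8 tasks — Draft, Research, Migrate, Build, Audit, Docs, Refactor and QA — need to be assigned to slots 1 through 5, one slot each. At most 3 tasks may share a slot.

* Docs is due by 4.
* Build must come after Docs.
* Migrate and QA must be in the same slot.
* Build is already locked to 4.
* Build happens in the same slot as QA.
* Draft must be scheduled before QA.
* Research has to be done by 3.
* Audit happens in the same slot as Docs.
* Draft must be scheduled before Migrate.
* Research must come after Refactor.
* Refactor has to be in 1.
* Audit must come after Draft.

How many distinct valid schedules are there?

Splitting on Draft: it can be 1 (4), 2 (2). Listing each branch's schedules as (Research, Migrate, Build, Audit, Docs, Refactor, QA):
Draft=1: (2,4,4,2,2,1,4) (2,4,4,3,3,1,4) (3,4,4,2,2,1,4) (3,4,4,3,3,1,4) — 4.
Draft=2: (2,4,4,3,3,1,4) (3,4,4,3,3,1,4) — 2.
Summing: 4 + 2 = 6.

6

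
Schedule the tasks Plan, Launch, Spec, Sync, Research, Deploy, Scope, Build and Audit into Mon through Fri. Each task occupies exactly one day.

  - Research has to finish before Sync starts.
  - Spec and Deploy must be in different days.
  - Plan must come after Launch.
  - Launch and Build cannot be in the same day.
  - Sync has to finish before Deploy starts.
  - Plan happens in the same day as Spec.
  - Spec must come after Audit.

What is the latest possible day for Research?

Downstream work caps Research at Wed.
Research at Wed is achievable: Audit=Mon, Build=Tue, Plan=Tue, Deploy=Fri, Launch=Mon, Research=Wed, Spec=Tue, Sync=Thu, Scope=Mon.

Wed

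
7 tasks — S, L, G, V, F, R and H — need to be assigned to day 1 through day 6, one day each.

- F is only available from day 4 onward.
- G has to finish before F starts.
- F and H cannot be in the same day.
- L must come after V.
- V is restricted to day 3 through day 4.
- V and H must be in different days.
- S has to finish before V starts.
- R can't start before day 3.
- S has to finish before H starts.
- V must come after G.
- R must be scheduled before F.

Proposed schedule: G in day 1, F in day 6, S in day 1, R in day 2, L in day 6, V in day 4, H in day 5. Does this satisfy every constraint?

Invalid. R can't start before day 3.

V and H must be in different days — holds.
S has to finish before H starts — holds.
F and H cannot be in the same day — holds.
S has to finish before V starts — holds.
F is only available from day 4 onward — holds.
G has to finish before F starts — holds.
L must come after V — holds.
V must come after G — holds.
R must be scheduled before F — holds.
R can't start before day 3 — violated.
V is restricted to day 3 through day 4 — holds.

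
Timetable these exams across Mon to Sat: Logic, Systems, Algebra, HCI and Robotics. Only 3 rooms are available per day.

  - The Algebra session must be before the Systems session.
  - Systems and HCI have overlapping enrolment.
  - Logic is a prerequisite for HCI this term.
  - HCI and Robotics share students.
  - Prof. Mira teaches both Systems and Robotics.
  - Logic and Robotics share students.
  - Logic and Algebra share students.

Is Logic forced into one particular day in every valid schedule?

No

Logic can be Mon (e.g. Algebra in Tue, Systems in Wed, HCI in Tue, Robotics in Thu, Logic in Mon) or Tue (e.g. Robotics in Mon; HCI in Wed; Algebra in Mon; Systems in Tue; Logic in Tue).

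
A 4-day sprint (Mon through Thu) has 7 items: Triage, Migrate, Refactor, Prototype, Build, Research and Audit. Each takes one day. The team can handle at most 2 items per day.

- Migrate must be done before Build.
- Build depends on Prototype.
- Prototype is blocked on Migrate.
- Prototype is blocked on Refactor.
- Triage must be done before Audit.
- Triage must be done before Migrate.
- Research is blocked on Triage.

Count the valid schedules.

8

Splitting on Refactor: it can be Mon (6), Tue (2). Listing each branch's schedules as (Triage, Migrate, Prototype, Build, Research, Audit):
Refactor=Mon: (Mon,Tue,Wed,Thu,Tue,Wed) (Mon,Tue,Wed,Thu,Tue,Thu) (Mon,Tue,Wed,Thu,Wed,Tue) (Mon,Tue,Wed,Thu,Wed,Thu) (Mon,Tue,Wed,Thu,Thu,Tue) (Mon,Tue,Wed,Thu,Thu,Wed) — 6.
Refactor=Tue: (Mon,Tue,Wed,Thu,Wed,Thu) (Mon,Tue,Wed,Thu,Thu,Wed) — 2.
Summing: 6 + 2 = 8.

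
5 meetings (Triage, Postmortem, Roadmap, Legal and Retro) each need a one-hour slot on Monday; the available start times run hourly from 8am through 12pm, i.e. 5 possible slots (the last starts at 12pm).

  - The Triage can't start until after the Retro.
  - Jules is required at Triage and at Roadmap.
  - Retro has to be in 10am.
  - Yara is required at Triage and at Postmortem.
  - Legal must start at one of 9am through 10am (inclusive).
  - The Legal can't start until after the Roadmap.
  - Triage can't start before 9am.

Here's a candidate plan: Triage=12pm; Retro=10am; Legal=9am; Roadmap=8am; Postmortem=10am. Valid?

Retro has to be in 10am — holds.
Yara is required at Triage and at Postmortem — holds.
Jules is required at Triage and at Roadmap — holds.
The Triage can't start until after the Retro — holds.
Triage can't start before 9am — holds.
Legal must start at one of 9am through 10am (inclusive) — holds.
The Legal can't start until after the Roadmap — holds.

Yes, all constraints hold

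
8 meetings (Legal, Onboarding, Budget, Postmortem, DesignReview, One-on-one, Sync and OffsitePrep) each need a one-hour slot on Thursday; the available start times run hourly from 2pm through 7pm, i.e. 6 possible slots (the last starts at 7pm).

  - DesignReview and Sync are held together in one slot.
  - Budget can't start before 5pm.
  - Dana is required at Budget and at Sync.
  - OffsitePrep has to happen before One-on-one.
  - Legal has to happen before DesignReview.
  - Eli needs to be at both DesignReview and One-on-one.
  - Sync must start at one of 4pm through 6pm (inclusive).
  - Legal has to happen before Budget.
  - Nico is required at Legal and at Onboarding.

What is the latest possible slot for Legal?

5pm

Downstream work caps Legal at 5pm.
Legal at 5pm is achievable: DesignReview -> 6pm; Onboarding -> 2pm; Legal -> 5pm; OffsitePrep -> 2pm; Sync -> 6pm; One-on-one -> 3pm; Budget -> 7pm; Postmortem -> 2pm.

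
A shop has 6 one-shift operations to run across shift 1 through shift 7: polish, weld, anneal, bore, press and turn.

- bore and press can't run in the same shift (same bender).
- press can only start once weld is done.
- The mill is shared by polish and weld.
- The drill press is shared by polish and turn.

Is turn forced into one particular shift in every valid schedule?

No

turn can be shift 1 (e.g. press=shift 2; turn=shift 1; weld=shift 1; polish=shift 2; bore=shift 1; anneal=shift 1) or shift 2 (e.g. bore in shift 1, anneal in shift 1, weld in shift 1, polish in shift 3, turn in shift 2, press in shift 2).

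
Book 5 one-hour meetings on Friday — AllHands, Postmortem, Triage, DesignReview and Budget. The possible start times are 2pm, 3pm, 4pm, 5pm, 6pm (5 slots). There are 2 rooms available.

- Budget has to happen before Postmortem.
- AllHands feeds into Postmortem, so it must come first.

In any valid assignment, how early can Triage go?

Triage at 2pm is achievable: AllHands -> 2pm; DesignReview -> 3pm; Triage -> 2pm; Budget -> 3pm; Postmortem -> 4pm.

2pm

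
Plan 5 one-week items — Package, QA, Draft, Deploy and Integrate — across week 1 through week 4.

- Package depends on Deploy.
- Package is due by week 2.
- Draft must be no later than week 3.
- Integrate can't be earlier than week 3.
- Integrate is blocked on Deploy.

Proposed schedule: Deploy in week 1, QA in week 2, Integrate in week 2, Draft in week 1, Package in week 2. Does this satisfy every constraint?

No. Integrate can't be earlier than week 3 is not satisfied.

Package depends on Deploy — holds.
Draft must be no later than week 3 — holds.
Package is due by week 2 — holds.
Integrate is blocked on Deploy — holds.
Integrate can't be earlier than week 3 — violated.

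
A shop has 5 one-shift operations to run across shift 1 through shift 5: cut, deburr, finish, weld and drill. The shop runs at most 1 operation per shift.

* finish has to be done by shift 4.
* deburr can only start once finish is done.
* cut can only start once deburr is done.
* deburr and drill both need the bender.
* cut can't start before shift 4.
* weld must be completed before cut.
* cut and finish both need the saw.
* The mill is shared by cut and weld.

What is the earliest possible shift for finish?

Finish's own window allows nothing later than shift 4; downstream work caps finish at shift 3.
finish at shift 1 is achievable: finish=shift 1, deburr=shift 2, weld=shift 3, drill=shift 5, cut=shift 4.

shift 1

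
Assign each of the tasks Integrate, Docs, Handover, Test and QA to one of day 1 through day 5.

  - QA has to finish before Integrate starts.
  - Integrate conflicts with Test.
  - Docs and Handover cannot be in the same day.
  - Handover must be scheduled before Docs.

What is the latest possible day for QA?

day 4

Downstream work caps QA at day 4.
QA at day 4 is achievable: Handover=day 1; QA=day 4; Docs=day 2; Integrate=day 5; Test=day 1.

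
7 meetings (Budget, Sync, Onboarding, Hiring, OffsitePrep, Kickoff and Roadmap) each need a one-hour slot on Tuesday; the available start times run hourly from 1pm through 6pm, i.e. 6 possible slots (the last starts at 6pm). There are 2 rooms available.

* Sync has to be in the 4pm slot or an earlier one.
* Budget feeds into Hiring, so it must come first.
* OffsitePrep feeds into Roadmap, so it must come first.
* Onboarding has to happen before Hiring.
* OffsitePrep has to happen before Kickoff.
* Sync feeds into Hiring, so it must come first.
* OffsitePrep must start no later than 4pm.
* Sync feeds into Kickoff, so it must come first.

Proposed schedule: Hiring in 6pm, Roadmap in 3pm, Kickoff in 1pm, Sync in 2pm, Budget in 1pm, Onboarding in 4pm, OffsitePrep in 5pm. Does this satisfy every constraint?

OffsitePrep has to happen before Kickoff — violated.
Sync has to be in the 4pm slot or an earlier one — holds.
OffsitePrep must start no later than 4pm — violated.
Sync feeds into Kickoff, so it must come first — violated.
Budget feeds into Hiring, so it must come first — holds.
OffsitePrep feeds into Roadmap, so it must come first — violated.
Onboarding has to happen before Hiring — holds.
Sync feeds into Hiring, so it must come first — holds.
There are 2 rooms available — holds.

No — it violates: OffsitePrep has to happen before Kickoff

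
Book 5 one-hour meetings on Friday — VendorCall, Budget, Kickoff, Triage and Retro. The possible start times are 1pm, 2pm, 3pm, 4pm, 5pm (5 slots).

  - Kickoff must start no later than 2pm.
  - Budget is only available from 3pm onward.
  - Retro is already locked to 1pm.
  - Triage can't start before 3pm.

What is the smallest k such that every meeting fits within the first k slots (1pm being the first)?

3 slots

Budget can't be placed before 3pm — that is slot 3 counting from 1pm — so the schedule must run through at least 3 slots.
3 works (last occupied slot: 3pm): for example Kickoff=1pm; VendorCall=1pm; Retro=1pm; Budget=3pm; Triage=3pm.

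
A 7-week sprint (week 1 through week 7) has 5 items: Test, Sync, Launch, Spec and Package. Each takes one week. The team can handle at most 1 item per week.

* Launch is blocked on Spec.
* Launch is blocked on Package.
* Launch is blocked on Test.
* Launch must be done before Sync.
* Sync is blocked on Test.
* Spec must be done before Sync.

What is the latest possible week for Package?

Downstream work caps Package at week 5.
Package at week 5 is achievable: Spec -> week 2, Package -> week 5, Sync -> week 7, Launch -> week 6, Test -> week 1.

week 5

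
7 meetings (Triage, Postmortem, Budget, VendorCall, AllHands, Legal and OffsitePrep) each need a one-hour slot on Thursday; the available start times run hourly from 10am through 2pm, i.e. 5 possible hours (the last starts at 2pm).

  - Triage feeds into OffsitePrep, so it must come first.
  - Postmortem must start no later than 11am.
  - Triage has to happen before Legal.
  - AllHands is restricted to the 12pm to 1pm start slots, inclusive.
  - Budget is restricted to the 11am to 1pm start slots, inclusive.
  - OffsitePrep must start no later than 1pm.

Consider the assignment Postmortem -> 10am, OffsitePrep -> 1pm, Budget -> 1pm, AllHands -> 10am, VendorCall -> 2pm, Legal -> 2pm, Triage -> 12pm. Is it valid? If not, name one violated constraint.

Invalid. AllHands is restricted to the 12pm to 1pm start slots, inclusive.

Triage has to happen before Legal — holds.
AllHands is restricted to the 12pm to 1pm start slots, inclusive — violated.
Triage feeds into OffsitePrep, so it must come first — holds.
OffsitePrep must start no later than 1pm — holds.
Postmortem must start no later than 11am — holds.
Budget is restricted to the 11am to 1pm start slots, inclusive — holds.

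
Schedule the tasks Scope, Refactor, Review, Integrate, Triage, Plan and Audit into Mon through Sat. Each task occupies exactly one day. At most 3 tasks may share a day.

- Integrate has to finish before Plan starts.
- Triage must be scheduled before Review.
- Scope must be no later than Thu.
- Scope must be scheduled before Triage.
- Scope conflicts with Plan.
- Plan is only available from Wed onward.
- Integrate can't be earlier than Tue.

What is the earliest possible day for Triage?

Precedence pushes Triage to at least Tue; downstream work caps Triage at Fri.
Triage at Tue is achievable: Plan in Wed; Refactor in Mon; Review in Wed; Audit in Mon; Integrate in Tue; Scope in Mon; Triage in Tue.

Tue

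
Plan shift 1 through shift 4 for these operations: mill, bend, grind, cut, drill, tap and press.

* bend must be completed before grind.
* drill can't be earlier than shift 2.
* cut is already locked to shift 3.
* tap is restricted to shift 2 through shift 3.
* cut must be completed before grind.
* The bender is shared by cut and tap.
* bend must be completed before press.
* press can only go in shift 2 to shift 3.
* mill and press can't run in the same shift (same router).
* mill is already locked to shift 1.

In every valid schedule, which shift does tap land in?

shift 2

tap's window is shift 2–shift 3.
cut is fixed at shift 3, and tap can't share a shift with cut.
So tap must be shift 2.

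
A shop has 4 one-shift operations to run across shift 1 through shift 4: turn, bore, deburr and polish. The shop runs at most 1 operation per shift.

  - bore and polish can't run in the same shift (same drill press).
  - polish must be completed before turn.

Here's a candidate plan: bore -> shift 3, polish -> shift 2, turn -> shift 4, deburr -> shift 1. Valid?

Valid

polish must be completed before turn — holds.
The shop runs at most 1 operation per shift — holds.
bore and polish can't run in the same shift (same drill press) — holds.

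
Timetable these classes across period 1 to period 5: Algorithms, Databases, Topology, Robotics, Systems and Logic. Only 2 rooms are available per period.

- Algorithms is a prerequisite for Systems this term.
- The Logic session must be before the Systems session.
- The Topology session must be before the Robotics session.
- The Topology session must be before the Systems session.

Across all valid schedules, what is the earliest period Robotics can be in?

Precedence pushes Robotics to at least period 2.
Robotics at period 2 is achievable: Systems=period 3, Logic=period 2, Topology=period 1, Databases=period 3, Robotics=period 2, Algorithms=period 1.

period 2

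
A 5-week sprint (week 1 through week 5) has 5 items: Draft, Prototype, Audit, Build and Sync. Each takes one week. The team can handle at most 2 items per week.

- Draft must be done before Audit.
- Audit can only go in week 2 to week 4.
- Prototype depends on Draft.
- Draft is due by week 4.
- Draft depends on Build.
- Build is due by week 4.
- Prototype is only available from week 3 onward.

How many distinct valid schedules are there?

46

Splitting on Draft: it can be week 2 (28), week 3 (18). Listing each branch's schedules as (Prototype, Audit, Build, Sync) by week number:
Draft=week 2: (3,3,1,1) (3,3,1,2) (3,3,1,4) (3,3,1,5) (3,4,1,1) (3,4,1,2) (3,4,1,3) (3,4,1,4) (3,4,1,5) (4,3,1,1) (4,3,1,2) (4,3,1,3) (4,3,1,4) (4,3,1,5) (4,4,1,1) (4,4,1,2) (4,4,1,3) (4,4,1,5) (5,3,1,1) (5,3,1,2) (5,3,1,3) (5,3,1,4) (5,3,1,5) (5,4,1,1) (5,4,1,2) (5,4,1,3) (5,4,1,4) (5,4,1,5) — 28.
Draft=week 3: (4,4,1,1) (4,4,1,2) (4,4,1,3) (4,4,1,5) (4,4,2,1) (4,4,2,2) (4,4,2,3) (4,4,2,5) (5,4,1,1) (5,4,1,2) (5,4,1,3) (5,4,1,4) (5,4,1,5) (5,4,2,1) (5,4,2,2) (5,4,2,3) (5,4,2,4) (5,4,2,5) — 18.
Summing: 28 + 18 = 46.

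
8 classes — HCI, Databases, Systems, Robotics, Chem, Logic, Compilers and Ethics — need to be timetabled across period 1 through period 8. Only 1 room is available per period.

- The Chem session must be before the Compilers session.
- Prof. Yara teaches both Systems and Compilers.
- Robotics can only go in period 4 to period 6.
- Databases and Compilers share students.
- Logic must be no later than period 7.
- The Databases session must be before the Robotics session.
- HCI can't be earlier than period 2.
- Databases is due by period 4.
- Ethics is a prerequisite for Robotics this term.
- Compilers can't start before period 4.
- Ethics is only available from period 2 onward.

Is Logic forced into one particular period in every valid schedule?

Logic can be period 1 (e.g. HCI in period 7, Robotics in period 4, Ethics in period 3, Systems in period 8, Logic in period 1, Databases in period 2, Compilers in period 6, Chem in period 5) or period 2 (e.g. Systems=period 8; HCI=period 7; Databases=period 1; Logic=period 2; Compilers=period 6; Robotics=period 4; Chem=period 5; Ethics=period 3).

No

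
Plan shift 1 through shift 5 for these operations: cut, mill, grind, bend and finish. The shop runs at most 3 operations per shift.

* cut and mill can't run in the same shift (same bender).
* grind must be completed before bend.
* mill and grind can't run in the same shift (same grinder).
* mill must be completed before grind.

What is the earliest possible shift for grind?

Precedence pushes grind to at least shift 2; downstream work caps grind at shift 4.
grind at shift 2 is achievable: bend=shift 3; grind=shift 2; mill=shift 1; cut=shift 2; finish=shift 1.

shift 2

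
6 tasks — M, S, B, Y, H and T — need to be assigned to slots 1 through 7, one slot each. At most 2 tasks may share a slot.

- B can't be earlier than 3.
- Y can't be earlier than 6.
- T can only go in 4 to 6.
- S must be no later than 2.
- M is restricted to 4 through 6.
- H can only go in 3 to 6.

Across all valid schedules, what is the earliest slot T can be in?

4

T is available from 4; T's own window allows nothing later than 6.
T at 4 is achievable: S -> 1; M -> 4; H -> 3; B -> 3; T -> 4; Y -> 6.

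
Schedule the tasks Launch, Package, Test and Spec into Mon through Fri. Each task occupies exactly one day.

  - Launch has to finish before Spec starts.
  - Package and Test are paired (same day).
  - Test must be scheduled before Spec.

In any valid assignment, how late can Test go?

Downstream work caps Test at Thu.
Test at Thu is achievable: Spec in Fri, Launch in Mon, Test in Thu, Package in Thu.

Thu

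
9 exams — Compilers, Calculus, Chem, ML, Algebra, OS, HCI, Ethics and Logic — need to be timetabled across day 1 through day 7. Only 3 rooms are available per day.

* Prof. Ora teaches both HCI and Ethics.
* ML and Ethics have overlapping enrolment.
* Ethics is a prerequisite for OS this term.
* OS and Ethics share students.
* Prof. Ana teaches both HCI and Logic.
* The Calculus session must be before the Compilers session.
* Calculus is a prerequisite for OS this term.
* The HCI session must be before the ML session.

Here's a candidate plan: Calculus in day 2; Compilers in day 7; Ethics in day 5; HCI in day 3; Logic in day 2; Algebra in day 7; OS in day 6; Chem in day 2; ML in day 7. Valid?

Yes, all constraints hold

Only 3 rooms are available per day — holds.
The Calculus session must be before the Compilers session — holds.
Prof. Ana teaches both HCI and Logic — holds.
Ethics is a prerequisite for OS this term — holds.
The HCI session must be before the ML session — holds.
Prof. Ora teaches both HCI and Ethics — holds.
ML and Ethics have overlapping enrolment — holds.
OS and Ethics share students — holds.
Calculus is a prerequisite for OS this term — holds.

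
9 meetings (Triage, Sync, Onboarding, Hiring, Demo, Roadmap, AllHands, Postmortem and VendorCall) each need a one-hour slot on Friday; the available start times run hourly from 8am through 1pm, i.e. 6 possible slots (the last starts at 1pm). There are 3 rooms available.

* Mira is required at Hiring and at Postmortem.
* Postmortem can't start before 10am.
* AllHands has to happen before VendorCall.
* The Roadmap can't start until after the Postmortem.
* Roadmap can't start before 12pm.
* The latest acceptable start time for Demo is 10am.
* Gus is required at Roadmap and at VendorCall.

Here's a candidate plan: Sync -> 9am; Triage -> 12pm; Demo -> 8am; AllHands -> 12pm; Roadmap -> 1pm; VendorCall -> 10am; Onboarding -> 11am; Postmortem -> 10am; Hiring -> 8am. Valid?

Roadmap can't start before 12pm — holds.
Postmortem can't start before 10am — holds.
There are 3 rooms available — holds.
Gus is required at Roadmap and at VendorCall — holds.
AllHands has to happen before VendorCall — violated.
The latest acceptable start time for Demo is 10am — holds.
The Roadmap can't start until after the Postmortem — holds.
Mira is required at Hiring and at Postmortem — holds.

No — it violates: AllHands has to happen before VendorCall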